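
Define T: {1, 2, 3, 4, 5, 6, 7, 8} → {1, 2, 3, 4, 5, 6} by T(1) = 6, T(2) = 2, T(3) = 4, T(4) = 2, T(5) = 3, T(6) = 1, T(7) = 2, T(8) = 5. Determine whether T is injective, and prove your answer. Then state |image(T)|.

6

T(2) = 2 = T(4) with 2 ≠ 4, so T is not injective.
The image of T is {1, 2, 3, 4, 5, 6}, which has 6 elements.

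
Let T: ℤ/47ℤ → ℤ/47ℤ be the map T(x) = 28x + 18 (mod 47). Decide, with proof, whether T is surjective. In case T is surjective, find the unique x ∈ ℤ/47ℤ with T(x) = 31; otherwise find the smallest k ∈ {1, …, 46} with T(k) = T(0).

By definition, surjectivity means every element of the codomain has a preimage under T.
Since gcd(28, 47) = 1, 28 is invertible modulo 47. Euclid's algorithm: 47 = 1·28 + 19, 28 = 1·19 + 9, 19 = 2·9 + 1; back-substituting gives 1 = 42·28 − 25·47, so 28⁻¹ ≡ 42 (mod 47).
For any y ∈ ℤ/47ℤ, x = 42(y − 18) mod 47 satisfies T(x) = 28·42(y − 18) + 18 ≡ y (since 28·42 ≡ 1 mod 47). So every y has a preimage.
Thus T is surjective.
Since T is surjective, we find T⁻¹(31): we need 28x ≡ 31 − 18 ≡ 13 (mod 47). Using 28⁻¹ = 42: x ≡ 42·13 = 546 = 11·47 + 29, so x = 29.
Check: T(29) = 28·29 + 18 = 830 = 17·47 + 31 ≡ 31 (mod 47).

29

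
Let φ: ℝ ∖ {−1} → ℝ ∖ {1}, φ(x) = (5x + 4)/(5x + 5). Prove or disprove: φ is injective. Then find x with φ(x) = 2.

Suppose φ(a) = φ(b). Cross-multiplying: (5a + 4)(5b + 5) = (5b + 4)(5a + 5).
Expanding both sides and cancelling the symmetric terms leaves 5·(a − b) = 0. Since 5 ≠ 0, a = b. So φ is injective.
Solving φ(x) = 2: cross-multiplying gives 5x + 4 = 2(5x + 5), which rearranges to −5x = 6, so x = −6/5.

-6/5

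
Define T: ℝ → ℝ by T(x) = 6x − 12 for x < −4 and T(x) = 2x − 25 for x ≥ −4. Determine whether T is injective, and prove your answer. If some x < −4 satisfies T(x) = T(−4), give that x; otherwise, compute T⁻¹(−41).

-29/6

Both pieces are strictly increasing (slopes 6 and 2), so each is injective on its own interval.
The left piece maps (−∞, −4) onto (−∞, −36); the right piece maps [−4, ∞) onto [−33, ∞).
These images are disjoint, so no value is attained by both pieces. So T is injective.
Because the two images are disjoint, no x < −4 has T(x) = T(−4), so we compute T⁻¹(−41): −41 lies in (−∞, −36), so solve 6x − 12 = −41: x = (−41 + 12)/6 = −29/6.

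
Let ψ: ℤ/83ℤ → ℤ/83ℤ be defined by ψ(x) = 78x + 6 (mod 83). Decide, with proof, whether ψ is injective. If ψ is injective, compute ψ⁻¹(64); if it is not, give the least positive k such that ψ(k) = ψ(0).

5

Suppose ψ(a) = ψ(b) in ℤ/83ℤ. Then 78a + 6 ≡ 78b + 6 (mod 83), so 78(a − b) ≡ 0 (mod 83).
Since gcd(78, 83) = 1, 78 is invertible modulo 83, hence a − b ≡ 0 (mod 83), i.e. a = b.
Therefore ψ is injective.
We now compute 78⁻¹ mod 83 explicitly. Euclid's algorithm: 83 = 1·78 + 5, 78 = 15·5 + 3, 5 = 1·3 + 2, 3 = 1·2 + 1; back-substituting gives 1 = 33·78 − 31·83, so 78⁻¹ ≡ 33 (mod 83).
Since ψ is injective, we compute ψ⁻¹(64): solve 78x + 6 ≡ 64 (mod 83), i.e. 78x ≡ 58 (mod 83).
Multiplying by 78⁻¹ = 33 gives x ≡ 33·58 = 1914 = 23·83 + 5 ≡ 5 (mod 83).
Check: ψ(5) = 78·5 + 6 = 396 = 4·83 + 64 ≡ 64 (mod 83).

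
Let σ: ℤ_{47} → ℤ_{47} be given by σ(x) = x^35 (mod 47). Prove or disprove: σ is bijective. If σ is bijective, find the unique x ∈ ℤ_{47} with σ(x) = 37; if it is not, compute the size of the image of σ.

Since 47 is prime, the nonzero elements of ℤ_{47} form a cyclic group of order 46.
As gcd(35, 46) = 1, raising to the 35th power is a bijection on this group: if s^35 ≡ t^35 then (st^{−1})^35 = 1, and the only element of order dividing gcd(35, 46) = 1 is 1, so s = t.
With σ(0) = 0 this makes σ injective on all of ℤ_{47}, hence bijective (finite equal-size domain and codomain). In particular σ is bijective.
Since σ is bijective, we find the preimage of 37. The inverse of x ↦ x^35 on (ℤ_{47})^× is x ↦ x^25, because 35·25 = 875 = 19·46 + 1 ≡ 1 (mod 46) and x^{46} = 1 for x ≠ 0 (Fermat). So σ⁻¹(37) = 37^25 mod 47.
Repeated squaring mod 47: 37^1 ≡ 37, 37^2 ≡ 37² = 1369 ≡ 6, 37^4 ≡ 6² = 36, 37^8 ≡ 36² = 1296 ≡ 27, 37^16 ≡ 27² = 729 ≡ 24. Since 25 = 16 + 8 + 1, 37^25 ≡ 24·27·37: 24·27 = 648 ≡ 37, then 37·37 = 1369 ≡ 6. So 37^25 ≡ 6 (mod 47).
Hence σ⁻¹(37) = 6.

6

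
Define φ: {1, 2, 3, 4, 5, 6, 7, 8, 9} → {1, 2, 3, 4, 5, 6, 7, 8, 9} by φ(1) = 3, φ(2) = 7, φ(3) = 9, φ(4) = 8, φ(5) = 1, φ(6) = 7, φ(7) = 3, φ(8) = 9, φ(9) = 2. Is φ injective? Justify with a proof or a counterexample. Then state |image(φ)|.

6

φ(2) = 7 = φ(6) with 2 ≠ 6, so φ is not injective.
The image of φ is {1, 2, 3, 7, 8, 9}, which has 6 elements.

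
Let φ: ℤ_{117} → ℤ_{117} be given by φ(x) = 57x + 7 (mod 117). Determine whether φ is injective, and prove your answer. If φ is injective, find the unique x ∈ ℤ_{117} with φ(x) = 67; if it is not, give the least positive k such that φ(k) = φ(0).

39

We have gcd(57, 117) = 3 > 1. Taking x_1 = 0 and x_2 = 39: φ(0) = 7 and φ(39) = 57·39 + 7 = 2230 ≡ 7 (mod 117).
So φ(0) = φ(39) while 0 ≠ 39, hence φ is not injective.
Since φ is not injective, we find the least positive k with φ(k) = φ(0): this means 57k ≡ 0 (mod 117), i.e. 117 ∣ 57k. Since gcd(57, 117) = 3, dividing through by 3 this holds exactly when 39 ∣ 19k, and as gcd(19, 39) = 1, exactly when 39 ∣ k.
The smallest positive such k is 39.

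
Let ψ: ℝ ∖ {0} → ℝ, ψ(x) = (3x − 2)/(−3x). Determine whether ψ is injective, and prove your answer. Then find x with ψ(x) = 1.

1/3

Suppose ψ(a) = ψ(b). Cross-multiplying: (3a − 2)(−3b) = (3b − 2)(−3a).
Expanding both sides and cancelling the symmetric terms leaves −6·(a − b) = 0. Since −6 ≠ 0, a = b. So ψ is injective.
Solving ψ(x) = 1: cross-multiplying gives 3x − 2 = 1(−3x), which rearranges to 6x = 2, so x = 1/3.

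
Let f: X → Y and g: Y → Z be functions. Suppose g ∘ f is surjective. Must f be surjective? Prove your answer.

No. Take X = {1}, Y = {1, 2}, Z = {1}, f(a) = 1 for every a ∈ X, and g(b) = 1 for every b ∈ Y.
Then g ∘ f is surjective onto {1}, but 2 ∈ Y has no preimage under f, so f is not surjective.

not surjective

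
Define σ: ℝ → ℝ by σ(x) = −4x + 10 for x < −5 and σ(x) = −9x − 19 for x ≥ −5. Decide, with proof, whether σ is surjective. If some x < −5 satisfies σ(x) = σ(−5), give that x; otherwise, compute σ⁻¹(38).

Both pieces are strictly decreasing (slopes −4 and −9), so each is injective on its own interval.
The left piece maps (−∞, −5) onto (30, ∞); the right piece maps [−5, ∞) onto (−∞, 26].
The union (30, ∞) ∪ (−∞, 26] omits the interval between 30 and 26; in particular 30 has no preimage. So σ is not surjective.
Because the two images are disjoint, no x < −5 has σ(x) = σ(−5), so we compute σ⁻¹(38): 38 lies in (30, ∞), so solve −4x + 10 = 38: x = (38 − 10)/(−4) = −7.

-7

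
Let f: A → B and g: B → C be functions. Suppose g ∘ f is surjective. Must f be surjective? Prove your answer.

not surjective

No. Take A = {1, 2}, B = {1, 2, 3, 4}, C = {1}, f(a) = 1 for every a ∈ A, and g(b) = 1 for every b ∈ B.
Then g ∘ f is surjective onto {1}, but 4 ∈ B has no preimage under f, so f is not surjective.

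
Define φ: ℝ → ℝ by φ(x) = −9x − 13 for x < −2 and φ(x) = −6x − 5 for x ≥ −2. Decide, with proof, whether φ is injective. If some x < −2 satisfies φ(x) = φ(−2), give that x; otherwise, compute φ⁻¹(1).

-20/9

Both pieces are strictly decreasing (slopes −9 and −6), so each is injective on its own interval.
The left piece maps (−∞, −2) onto (5, ∞); the right piece maps [−2, ∞) onto (−∞, 7].
These images overlap. In particular φ(−2) = 7 (right piece), and solving −9x − 13 = 7 on the left piece gives x = −20/9 < −2.
So φ(−20/9) = φ(−2) with −20/9 ≠ −2, and φ is not injective. This x = −20/9 is the requested value below −2.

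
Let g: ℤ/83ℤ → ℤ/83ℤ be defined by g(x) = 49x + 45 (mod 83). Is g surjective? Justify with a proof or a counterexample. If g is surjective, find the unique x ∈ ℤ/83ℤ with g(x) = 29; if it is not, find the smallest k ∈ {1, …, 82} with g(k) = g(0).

20

By definition, g is surjective if every y in the codomain equals g(x) for some x in the domain.
Since gcd(49, 83) = 1, 49 is invertible modulo 83. Euclid's algorithm: 83 = 1·49 + 34, 49 = 1·34 + 15, 34 = 2·15 + 4, 15 = 3·4 + 3, 4 = 1·3 + 1; back-substituting gives 1 = 61·49 − 36·83, so 49⁻¹ ≡ 61 (mod 83).
Then y ↦ 61(y − 45) is a two-sided inverse to g, so every y ∈ ℤ/83ℤ has a preimage.
So g is surjective.
Since g is surjective, we compute g⁻¹(29): solve 49x + 45 ≡ 29 (mod 83), i.e. 49x ≡ 67 (mod 83).
Multiplying by 49⁻¹ = 61 gives x ≡ 61·67 = 4087 = 49·83 + 20 ≡ 20 (mod 83).
Check: g(20) = 49·20 + 45 = 1025 = 12·83 + 29 ≡ 29 (mod 83).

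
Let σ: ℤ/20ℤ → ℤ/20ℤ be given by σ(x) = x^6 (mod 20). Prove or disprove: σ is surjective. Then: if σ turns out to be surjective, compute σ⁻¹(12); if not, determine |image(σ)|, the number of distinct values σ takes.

σ(4): Repeated squaring mod 20: 4^1 ≡ 4, 4^2 ≡ 4² = 16, 4^4 ≡ 16² = 256 ≡ 16. Since 6 = 4 + 2, 4^6 ≡ 16·16: 16·16 = 256 ≡ 16. So 4^6 ≡ 16 (mod 20).
σ(6): Repeated squaring mod 20: 6^1 ≡ 6, 6^2 ≡ 6² = 36 ≡ 16, 6^4 ≡ 16² = 256 ≡ 16. Since 6 = 4 + 2, 6^6 ≡ 16·16: 16·16 = 256 ≡ 16. So 6^6 ≡ 16 (mod 20).
So σ(4) = σ(6) = 16 while 4 ≠ 6, therefore σ is not injective.
A non-injective map from the 20-element set ℤ/20ℤ to itself takes at most 19 distinct values, so it cannot be surjective. Hence σ is not surjective.
Since σ is not surjective, we determine |image(σ)|. Computing x^6 mod 20 for each x (by repeated squaring, reducing mod 20 at every step), the values σ(0), σ(1), …, σ(19) are: 0, 1, 4, 9, 16, 5, 16, 9, 4, 1, 0, 1, 4, 9, 16, 5, 16, 9, 4, 1.
The distinct values are {0, 1, 4, 5, 9, 16}; there are 6 of them.

6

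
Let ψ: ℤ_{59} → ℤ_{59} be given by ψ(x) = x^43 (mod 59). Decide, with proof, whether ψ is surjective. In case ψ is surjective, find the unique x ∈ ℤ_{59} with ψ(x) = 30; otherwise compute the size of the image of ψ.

55

Since 59 is prime, the nonzero elements of ℤ_{59} form a cyclic group of order 58.
As gcd(43, 58) = 1, raising to the 43rd power is a bijection on this group: if a^43 ≡ b^43 then (ab^{−1})^43 = 1, and the only element of order dividing gcd(43, 58) = 1 is 1, so a = b.
With ψ(0) = 0 this makes ψ injective on all of ℤ_{59}, hence bijective (finite equal-size domain and codomain). In particular ψ is surjective.
Since ψ is surjective, we find the preimage of 30. The inverse of x ↦ x^43 on (ℤ_{59})^× is x ↦ x^27, because 43·27 = 1161 = 20·58 + 1 ≡ 1 (mod 58) and x^{58} = 1 for x ≠ 0 (Fermat). So ψ⁻¹(30) = 30^27 mod 59.
Repeated squaring mod 59: 30^1 ≡ 30, 30^2 ≡ 30² = 900 ≡ 15, 30^4 ≡ 15² = 225 ≡ 48, 30^8 ≡ 48² = 2304 ≡ 3, 30^16 ≡ 3² = 9. Since 27 = 16 + 8 + 2 + 1, 30^27 ≡ 9·3·15·30: 9·3 = 27, then 27·15 = 405 ≡ 51, then 51·30 = 1530 ≡ 55. So 30^27 ≡ 55 (mod 59).
Hence ψ⁻¹(30) = 55.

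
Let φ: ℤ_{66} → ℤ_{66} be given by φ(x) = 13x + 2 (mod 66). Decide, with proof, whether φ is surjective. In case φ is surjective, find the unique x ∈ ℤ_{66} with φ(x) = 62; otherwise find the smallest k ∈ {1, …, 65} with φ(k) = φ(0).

By definition, surjectivity means every element of the codomain has a preimage under φ.
Since gcd(13, 66) = 1, 13 is invertible modulo 66. Euclid's algorithm: 66 = 5·13 + 1; back-substituting gives 1 = 61·13 − 12·66, so 13⁻¹ ≡ 61 (mod 66).
Then y ↦ 61(y − 2) is a two-sided inverse to φ, so every y ∈ ℤ_{66} has a preimage.
Hence φ is surjective.
Since φ is surjective, we compute φ⁻¹(62): solve 13x + 2 ≡ 62 (mod 66), i.e. 13x ≡ 60 (mod 66).
Multiplying by 13⁻¹ = 61 gives x ≡ 61·60 = 3660 = 55·66 + 30 ≡ 30 (mod 66).
Check: φ(30) = 13·30 + 2 = 392 = 5·66 + 62 ≡ 62 (mod 66).

30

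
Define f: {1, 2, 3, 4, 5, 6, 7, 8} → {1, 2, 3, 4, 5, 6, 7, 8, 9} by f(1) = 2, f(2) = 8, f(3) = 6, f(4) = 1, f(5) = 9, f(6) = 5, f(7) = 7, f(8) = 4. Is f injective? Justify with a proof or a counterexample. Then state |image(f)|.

8

The values f(1), …, f(8) are 2, 8, 6, 1, 9, 5, 7, 4 — all distinct.
So f(a) = f(b) only when a = b, and f is injective.
The image of f is {1, 2, 4, 5, 6, 7, 8, 9}, which has 8 elements.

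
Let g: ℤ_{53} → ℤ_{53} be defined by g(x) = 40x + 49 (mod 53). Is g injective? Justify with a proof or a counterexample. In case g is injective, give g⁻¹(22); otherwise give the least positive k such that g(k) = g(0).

If g(a) = g(b), then 40a ≡ 40b (mod 53). Because gcd(40, 53) = 1, we may cancel 40 to get a ≡ b (mod 53).
Thus g is injective.
We now compute 40⁻¹ mod 53 explicitly. Euclid's algorithm: 53 = 1·40 + 13, 40 = 3·13 + 1; back-substituting gives 1 = 4·40 − 3·53, so 40⁻¹ ≡ 4 (mod 53).
Since g is injective, we compute g⁻¹(22): solve 40x + 49 ≡ 22 (mod 53), i.e. 40x ≡ 26 (mod 53).
Multiplying by 40⁻¹ = 4 gives x ≡ 4·26 = 104 = 1·53 + 51 ≡ 51 (mod 53).
Check: g(51) = 40·51 + 49 = 2089 = 39·53 + 22 ≡ 22 (mod 53).

51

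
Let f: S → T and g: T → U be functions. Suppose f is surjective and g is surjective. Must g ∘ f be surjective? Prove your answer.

Let c ∈ U. Since g is surjective, there is b ∈ T with g(b) = c. Since f is surjective, there is a ∈ S with f(a) = b.
Then (g ∘ f)(a) = g(b) = c. Therefore g ∘ f is surjective.

surjective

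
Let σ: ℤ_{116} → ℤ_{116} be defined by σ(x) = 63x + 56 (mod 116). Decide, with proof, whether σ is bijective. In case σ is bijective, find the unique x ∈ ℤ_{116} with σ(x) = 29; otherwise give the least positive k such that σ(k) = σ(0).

99

If σ(a) = σ(b), then 63a ≡ 63b (mod 116). Because gcd(63, 116) = 1, we may cancel 63 to get a ≡ b (mod 116).
We now compute 63⁻¹ mod 116 explicitly. Euclid's algorithm: 116 = 1·63 + 53, 63 = 1·53 + 10, 53 = 5·10 + 3, 10 = 3·3 + 1; back-substituting gives 1 = 35·63 − 19·116, so 63⁻¹ ≡ 35 (mod 116).
Then y ↦ 35(y − 56) is a two-sided inverse to σ, so every y ∈ ℤ_{116} has a preimage.
Therefore σ is bijective.
Since σ is bijective, we find σ⁻¹(29): we need 63x ≡ 29 − 56 ≡ 89 (mod 116). Using 63⁻¹ = 35: x ≡ 35·89 = 3115 = 26·116 + 99, so x = 99.
Check: σ(99) = 63·99 + 56 = 6293 = 54·116 + 29 ≡ 29 (mod 116).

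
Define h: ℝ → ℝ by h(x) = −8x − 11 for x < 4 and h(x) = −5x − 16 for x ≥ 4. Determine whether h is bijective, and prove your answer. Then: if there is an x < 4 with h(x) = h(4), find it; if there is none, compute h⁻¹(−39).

25/8

Both pieces are strictly decreasing (slopes −8 and −5), so each is injective on its own interval.
The left piece maps (−∞, 4) onto (−43, ∞); the right piece maps [4, ∞) onto (−∞, −36].
These images overlap. In particular h(4) = −36 (right piece), and solving −8x − 11 = −36 on the left piece gives x = 25/8 < 4.
So h(25/8) = h(4) with 25/8 ≠ 4, and h is not injective, hence not bijective. This x = 25/8 is the requested value below 4.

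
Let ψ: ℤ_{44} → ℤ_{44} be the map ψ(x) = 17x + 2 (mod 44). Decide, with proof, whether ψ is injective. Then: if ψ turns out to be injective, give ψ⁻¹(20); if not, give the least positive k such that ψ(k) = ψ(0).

If ψ(s) = ψ(t), then 17s ≡ 17t (mod 44). Because gcd(17, 44) = 1, we may cancel 17 to get s ≡ t (mod 44).
So ψ is injective.
We now compute 17⁻¹ mod 44 explicitly. Euclid's algorithm: 44 = 2·17 + 10, 17 = 1·10 + 7, 10 = 1·7 + 3, 7 = 2·3 + 1; back-substituting gives 1 = 13·17 − 5·44, so 17⁻¹ ≡ 13 (mod 44).
Since ψ is injective, we find ψ⁻¹(20): we need 17x ≡ 20 − 2 ≡ 18 (mod 44). Using 17⁻¹ = 13: x ≡ 13·18 = 234 = 5·44 + 14, so x = 14.
Check: ψ(14) = 17·14 + 2 = 240 = 5·44 + 20 ≡ 20 (mod 44).

14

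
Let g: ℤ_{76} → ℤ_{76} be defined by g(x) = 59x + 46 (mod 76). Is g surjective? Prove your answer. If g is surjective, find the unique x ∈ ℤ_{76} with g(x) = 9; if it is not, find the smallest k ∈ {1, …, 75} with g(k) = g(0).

Since gcd(59, 76) = 1, 59 is invertible modulo 76. Euclid's algorithm: 76 = 1·59 + 17, 59 = 3·17 + 8, 17 = 2·8 + 1; back-substituting gives 1 = 67·59 − 52·76, so 59⁻¹ ≡ 67 (mod 76).
For any y ∈ ℤ_{76}, x = 67(y − 46) mod 76 satisfies g(x) = 59·67(y − 46) + 46 ≡ y (since 59·67 ≡ 1 mod 76). So every y has a preimage.
Hence g is surjective.
Since g is surjective, we find g⁻¹(9): we need 59x ≡ 9 − 46 ≡ 39 (mod 76). Using 59⁻¹ = 67: x ≡ 67·39 = 2613 = 34·76 + 29, so x = 29.
Check: g(29) = 59·29 + 46 = 1757 = 23·76 + 9 ≡ 9 (mod 76).

29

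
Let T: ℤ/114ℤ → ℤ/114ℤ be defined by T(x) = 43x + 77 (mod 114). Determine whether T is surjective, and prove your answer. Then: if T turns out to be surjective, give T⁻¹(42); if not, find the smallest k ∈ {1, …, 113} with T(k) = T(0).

31

Recall: T is surjective if every y in the codomain equals T(x) for some x in the domain.
Since gcd(43, 114) = 1, 43 is invertible modulo 114. Euclid's algorithm: 114 = 2·43 + 28, 43 = 1·28 + 15, 28 = 1·15 + 13, 15 = 1·13 + 2, 13 = 6·2 + 1; back-substituting gives 1 = 61·43 − 23·114, so 43⁻¹ ≡ 61 (mod 114).
For any y ∈ ℤ/114ℤ, x = 61(y − 77) mod 114 satisfies T(x) = 43·61(y − 77) + 77 ≡ y (since 43·61 ≡ 1 mod 114). So every y has a preimage.
Thus T is surjective.
Since T is surjective, we find T⁻¹(42): we need 43x ≡ 42 − 77 ≡ 79 (mod 114). Using 43⁻¹ = 61: x ≡ 61·79 = 4819 = 42·114 + 31, so x = 31.
Check: T(31) = 43·31 + 77 = 1410 = 12·114 + 42 ≡ 42 (mod 114).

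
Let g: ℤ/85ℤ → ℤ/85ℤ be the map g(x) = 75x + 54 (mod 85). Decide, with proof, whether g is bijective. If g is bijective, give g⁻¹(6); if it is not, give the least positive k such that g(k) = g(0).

17

We have gcd(75, 85) = 5 > 1. Taking a = 0 and b = 17: g(0) = 54 and g(17) = 75·17 + 54 = 1329 ≡ 54 (mod 85).
So g(0) = g(17) while 0 ≠ 17, therefore g is not injective, hence not bijective.
Since g is not bijective, we find the least positive k with g(k) = g(0): this means 75k ≡ 0 (mod 85), i.e. 85 ∣ 75k. Since gcd(75, 85) = 5, dividing through by 5 this holds exactly when 17 ∣ 15k, and as gcd(15, 17) = 1, exactly when 17 ∣ k.
The smallest positive such k is 17.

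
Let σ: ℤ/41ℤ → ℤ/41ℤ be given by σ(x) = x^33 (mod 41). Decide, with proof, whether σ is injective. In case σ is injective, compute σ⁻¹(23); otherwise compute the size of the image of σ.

4

Since 41 is prime, the nonzero elements of ℤ/41ℤ form a cyclic group of order 40.
As gcd(33, 40) = 1, raising to the 33rd power is a bijection on this group: if s^33 ≡ t^33 then (st^{−1})^33 = 1, and the only element of order dividing gcd(33, 40) = 1 is 1, so s = t.
With σ(0) = 0 this makes σ injective on all of ℤ/41ℤ, hence bijective (finite equal-size domain and codomain). In particular σ is injective.
Since σ is injective, we find the preimage of 23. The inverse of x ↦ x^33 on (ℤ/41ℤ)^× is x ↦ x^17, because 33·17 = 561 = 14·40 + 1 ≡ 1 (mod 40) and x^{40} = 1 for x ≠ 0 (Fermat). So σ⁻¹(23) = 23^17 mod 41.
Repeated squaring mod 41: 23^1 ≡ 23, 23^2 ≡ 23² = 529 ≡ 37, 23^4 ≡ 37² = 1369 ≡ 16, 23^8 ≡ 16² = 256 ≡ 10, 23^16 ≡ 10² = 100 ≡ 18. Since 17 = 16 + 1, 23^17 ≡ 18·23: 18·23 = 414 ≡ 4. So 23^17 ≡ 4 (mod 41).
Hence σ⁻¹(23) = 4.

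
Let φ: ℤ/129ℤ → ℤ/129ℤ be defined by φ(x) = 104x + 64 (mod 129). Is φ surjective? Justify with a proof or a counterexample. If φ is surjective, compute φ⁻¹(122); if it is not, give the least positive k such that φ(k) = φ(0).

8

By definition, φ is surjective if every y in the codomain equals φ(x) for some x in the domain.
Since gcd(104, 129) = 1, 104 is invertible modulo 129. Euclid's algorithm: 129 = 1·104 + 25, 104 = 4·25 + 4, 25 = 6·4 + 1; back-substituting gives 1 = 98·104 − 79·129, so 104⁻¹ ≡ 98 (mod 129).
Then y ↦ 98(y − 64) is a two-sided inverse to φ, so every y ∈ ℤ/129ℤ has a preimage.
Hence φ is surjective.
Since φ is surjective, we find φ⁻¹(122): we need 104x ≡ 122 − 64 ≡ 58 (mod 129). Using 104⁻¹ = 98: x ≡ 98·58 = 5684 = 44·129 + 8, so x = 8.
Check: φ(8) = 104·8 + 64 = 896 = 6·129 + 122 ≡ 122 (mod 129).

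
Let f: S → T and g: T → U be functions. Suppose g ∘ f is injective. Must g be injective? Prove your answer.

No. Take S = {0}, T = {0, 1}, U = {0, 1}, f(a) = a for each a ∈ S, and g(b) = 0 if b ∈ {0, 1} else g(b) = b.
Then g ∘ f = f is injective (S ⊂ T and f is the inclusion), but g(0) = g(1) = 0 with 0 ≠ 1, so g is not injective.

not injective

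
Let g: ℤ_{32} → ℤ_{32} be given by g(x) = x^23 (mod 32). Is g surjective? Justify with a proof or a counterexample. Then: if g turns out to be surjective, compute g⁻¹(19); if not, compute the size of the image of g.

g(0) = 0^23 = 0.
g(2): Repeated squaring mod 32: 2^1 ≡ 2, 2^2 ≡ 2² = 4, 2^4 ≡ 4² = 16, 2^8 ≡ 16² = 256 ≡ 0, 2^16 ≡ 0² = 0. Since 23 = 16 + 4 + 2 + 1, 2^23 ≡ 0·16·4·2: 0·16 = 0, then 0·4 = 0, then 0·2 = 0. So 2^23 ≡ 0 (mod 32).
So g(0) = g(2) = 0 while 0 ≠ 2, therefore g is not injective.
A non-injective map from the 32-element set ℤ_{32} to itself takes at most 31 distinct values, so it cannot be surjective. Therefore g is not surjective.
Since g is not surjective, we determine |image(g)|. Computing x^23 mod 32 for each x (by repeated squaring, reducing mod 32 at every step), the values g(0), g(1), …, g(31) are: 0, 1, 0, 11, 0, 13, 0, 23, 0, 25, 0, 3, 0, 5, 0, 15, 0, 17, 0, 27, 0, 29, 0, 7, 0, 9, 0, 19, 0, 21, 0, 31.
The distinct values are {0, 1, 3, 5, 7, 9, 11, 13, 15, 17, 19, 21, 23, 25, 27, 29, 31}; there are 17 of them.

17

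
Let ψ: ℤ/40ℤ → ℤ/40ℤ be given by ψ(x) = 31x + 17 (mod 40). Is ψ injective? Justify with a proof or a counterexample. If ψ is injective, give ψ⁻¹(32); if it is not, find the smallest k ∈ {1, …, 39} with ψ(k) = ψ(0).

If ψ(x_1) = ψ(x_2), then 31x_1 ≡ 31x_2 (mod 40). Because gcd(31, 40) = 1, we may cancel 31 to get x_1 ≡ x_2 (mod 40).
Thus ψ is injective.
We now compute 31⁻¹ mod 40 explicitly. Euclid's algorithm: 40 = 1·31 + 9, 31 = 3·9 + 4, 9 = 2·4 + 1; back-substituting gives 1 = 31·31 − 24·40, so 31⁻¹ ≡ 31 (mod 40).
Since ψ is injective, we find ψ⁻¹(32): we need 31x ≡ 32 − 17 ≡ 15 (mod 40). Using 31⁻¹ = 31: x ≡ 31·15 = 465 = 11·40 + 25, so x = 25.
Check: ψ(25) = 31·25 + 17 = 792 = 19·40 + 32 ≡ 32 (mod 40).

25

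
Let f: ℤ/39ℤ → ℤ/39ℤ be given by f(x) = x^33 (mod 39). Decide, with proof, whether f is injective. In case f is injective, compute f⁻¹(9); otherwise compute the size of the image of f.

f(2): Repeated squaring mod 39: 2^1 ≡ 2, 2^2 ≡ 2² = 4, 2^4 ≡ 4² = 16, 2^8 ≡ 16² = 256 ≡ 22, 2^16 ≡ 22² = 484 ≡ 16, 2^32 ≡ 16² = 256 ≡ 22. Since 33 = 32 + 1, 2^33 ≡ 22·2: 22·2 = 44 ≡ 5. So 2^33 ≡ 5 (mod 39).
f(5): Repeated squaring mod 39: 5^1 ≡ 5, 5^2 ≡ 5² = 25, 5^4 ≡ 25² = 625 ≡ 1, 5^8 ≡ 1² = 1, 5^16 ≡ 1² = 1, 5^32 ≡ 1² = 1. Since 33 = 32 + 1, 5^33 ≡ 1·5: 1·5 = 5. So 5^33 ≡ 5 (mod 39).
So f(2) = f(5) = 5 while 2 ≠ 5, hence f is not injective.
Since f is not injective, we determine |image(f)|. Computing x^33 mod 39 for each x (by repeated squaring, reducing mod 39 at every step), the values f(0), f(1), …, f(38) are: 0, 1, 5, 27, 25, 5, 18, 34, 8, 27, 25, 8, 12, 13, 14, 18, 1, 38, 18, 31, 8, 21, 1, 38, 21, 25, 26, 27, 31, 14, 12, 31, 5, 21, 34, 14, 12, 34, 38.
The distinct values are {0, 1, 5, 8, 12, 13, 14, 18, 21, 25, 26, 27, 31, 34, 38}; there are 15 of them.

15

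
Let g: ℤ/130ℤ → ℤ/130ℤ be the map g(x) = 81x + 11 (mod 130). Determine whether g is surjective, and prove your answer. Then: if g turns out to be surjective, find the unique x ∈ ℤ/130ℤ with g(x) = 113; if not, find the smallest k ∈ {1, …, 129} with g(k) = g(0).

Since gcd(81, 130) = 1, 81 is invertible modulo 130. Euclid's algorithm: 130 = 1·81 + 49, 81 = 1·49 + 32, 49 = 1·32 + 17, 32 = 1·17 + 15, 17 = 1·15 + 2, 15 = 7·2 + 1; back-substituting gives 1 = 61·81 − 38·130, so 81⁻¹ ≡ 61 (mod 130).
For any y ∈ ℤ/130ℤ, x = 61(y − 11) mod 130 satisfies g(x) = 81·61(y − 11) + 11 ≡ y (since 81·61 ≡ 1 mod 130). So every y has a preimage.
Thus g is surjective.
Since g is surjective, we find g⁻¹(113): we need 81x ≡ 113 − 11 ≡ 102 (mod 130). Using 81⁻¹ = 61: x ≡ 61·102 = 6222 = 47·130 + 112, so x = 112.
Check: g(112) = 81·112 + 11 = 9083 = 69·130 + 113 ≡ 113 (mod 130).

112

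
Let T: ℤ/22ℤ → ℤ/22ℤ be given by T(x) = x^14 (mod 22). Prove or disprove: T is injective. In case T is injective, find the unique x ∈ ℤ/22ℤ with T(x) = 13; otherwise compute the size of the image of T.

T(10): Repeated squaring mod 22: 10^1 ≡ 10, 10^2 ≡ 10² = 100 ≡ 12, 10^4 ≡ 12² = 144 ≡ 12, 10^8 ≡ 12² = 144 ≡ 12. Since 14 = 8 + 4 + 2, 10^14 ≡ 12·12·12: 12·12 = 144 ≡ 12, then 12·12 = 144 ≡ 12. So 10^14 ≡ 12 (mod 22).
T(12): Repeated squaring mod 22: 12^1 ≡ 12, 12^2 ≡ 12² = 144 ≡ 12, 12^4 ≡ 12² = 144 ≡ 12, 12^8 ≡ 12² = 144 ≡ 12. Since 14 = 8 + 4 + 2, 12^14 ≡ 12·12·12: 12·12 = 144 ≡ 12, then 12·12 = 144 ≡ 12. So 12^14 ≡ 12 (mod 22).
So T(10) = T(12) = 12 while 10 ≠ 12, thus T is not injective.
Since T is not injective, we determine |image(T)|. Computing x^14 mod 22 for each x (by repeated squaring, reducing mod 22 at every step), the values T(0), T(1), …, T(21) are: 0, 1, 16, 15, 14, 9, 20, 3, 4, 5, 12, 11, 12, 5, 4, 3, 20, 9, 14, 15, 16, 1.
The distinct values are {0, 1, 3, 4, 5, 9, 11, 12, 14, 15, 16, 20}; there are 12 of them.

12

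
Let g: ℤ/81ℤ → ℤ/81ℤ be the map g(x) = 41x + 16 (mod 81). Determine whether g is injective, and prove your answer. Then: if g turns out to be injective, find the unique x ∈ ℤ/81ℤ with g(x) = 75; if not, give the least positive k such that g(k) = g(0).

If g(s) = g(t), then 41s ≡ 41t (mod 81). Because gcd(41, 81) = 1, we may cancel 41 to get s ≡ t (mod 81).
Therefore g is injective.
We now compute 41⁻¹ mod 81 explicitly. Euclid's algorithm: 81 = 1·41 + 40, 41 = 1·40 + 1; back-substituting gives 1 = 2·41 − 1·81, so 41⁻¹ ≡ 2 (mod 81).
Since g is injective, we compute g⁻¹(75): solve 41x + 16 ≡ 75 (mod 81), i.e. 41x ≡ 59 (mod 81).
Multiplying by 41⁻¹ = 2 gives x ≡ 2·59 = 118 = 1·81 + 37 ≡ 37 (mod 81).
Check: g(37) = 41·37 + 16 = 1533 = 18·81 + 75 ≡ 75 (mod 81).

37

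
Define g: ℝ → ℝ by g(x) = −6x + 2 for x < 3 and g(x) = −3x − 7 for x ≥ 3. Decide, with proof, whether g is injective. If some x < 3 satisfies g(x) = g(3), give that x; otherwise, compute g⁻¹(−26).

Both pieces are strictly decreasing (slopes −6 and −3), so each is injective on its own interval.
The left piece maps (−∞, 3) onto (−16, ∞); the right piece maps [3, ∞) onto (−∞, −16].
These images are disjoint, so no value is attained by both pieces. So g is injective.
Because the two images are disjoint, no x < 3 has g(x) = g(3), so we compute g⁻¹(−26): −26 lies in (−∞, −16], so solve −3x − 7 = −26: x = (−26 + 7)/(−3) = 19/3.

19/3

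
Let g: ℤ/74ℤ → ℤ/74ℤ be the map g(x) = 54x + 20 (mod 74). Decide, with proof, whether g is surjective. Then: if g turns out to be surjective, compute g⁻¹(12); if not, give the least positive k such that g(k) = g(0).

37

Since gcd(54, 74) = 2, we have 54x ≡ 0 (mod 2) for all x, so g(x) ≡ 0 (mod 2).
But 1 ≢ 0 (mod 2), so 1 ∈ ℤ/74ℤ has no preimage. So g is not surjective.
Since g is not surjective, we find the least positive k with g(k) = g(0): this means 54k ≡ 0 (mod 74), i.e. 74 ∣ 54k. Since gcd(54, 74) = 2, dividing through by 2 this holds exactly when 37 ∣ 27k, and as gcd(27, 37) = 1, exactly when 37 ∣ k.
The smallest positive such k is 37.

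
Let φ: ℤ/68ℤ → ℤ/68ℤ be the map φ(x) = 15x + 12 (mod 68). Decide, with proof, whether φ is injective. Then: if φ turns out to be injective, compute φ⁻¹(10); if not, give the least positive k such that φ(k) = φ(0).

18

If φ(a) = φ(b), then 15a ≡ 15b (mod 68). Because gcd(15, 68) = 1, we may cancel 15 to get a ≡ b (mod 68).
Hence φ is injective.
We now compute 15⁻¹ mod 68 explicitly. Euclid's algorithm: 68 = 4·15 + 8, 15 = 1·8 + 7, 8 = 1·7 + 1; back-substituting gives 1 = 59·15 − 13·68, so 15⁻¹ ≡ 59 (mod 68).
Since φ is injective, we compute φ⁻¹(10): solve 15x + 12 ≡ 10 (mod 68), i.e. 15x ≡ 66 (mod 68).
Multiplying by 15⁻¹ = 59 gives x ≡ 59·66 = 3894 = 57·68 + 18 ≡ 18 (mod 68).
Check: φ(18) = 15·18 + 12 = 282 = 4·68 + 10 ≡ 10 (mod 68).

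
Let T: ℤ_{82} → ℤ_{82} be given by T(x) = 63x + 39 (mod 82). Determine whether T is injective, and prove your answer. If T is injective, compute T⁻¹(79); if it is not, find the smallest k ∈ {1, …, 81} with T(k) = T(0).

Suppose T(a) = T(b) in ℤ_{82}. Then 63a + 39 ≡ 63b + 39 (mod 82), therefore 63(a − b) ≡ 0 (mod 82).
Since gcd(63, 82) = 1, 63 is invertible modulo 82, thus a − b ≡ 0 (mod 82), i.e. a = b.
Therefore T is injective.
We now compute 63⁻¹ mod 82 explicitly. Euclid's algorithm: 82 = 1·63 + 19, 63 = 3·19 + 6, 19 = 3·6 + 1; back-substituting gives 1 = 69·63 − 53·82, so 63⁻¹ ≡ 69 (mod 82).
Since T is injective, we compute T⁻¹(79): solve 63x + 39 ≡ 79 (mod 82), i.e. 63x ≡ 40 (mod 82).
Multiplying by 63⁻¹ = 69 gives x ≡ 69·40 = 2760 = 33·82 + 54 ≡ 54 (mod 82).
Check: T(54) = 63·54 + 39 = 3441 = 41·82 + 79 ≡ 79 (mod 82).

54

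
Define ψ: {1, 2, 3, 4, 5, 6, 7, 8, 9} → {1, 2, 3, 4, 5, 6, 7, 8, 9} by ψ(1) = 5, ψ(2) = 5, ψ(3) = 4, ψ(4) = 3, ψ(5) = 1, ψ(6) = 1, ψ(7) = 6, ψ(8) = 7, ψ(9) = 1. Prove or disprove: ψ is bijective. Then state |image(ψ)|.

ψ(1) = 5 = ψ(2) with 1 ≠ 2, so ψ is not injective, hence not bijective.
The image of ψ is {1, 3, 4, 5, 6, 7}, which has 6 elements.

6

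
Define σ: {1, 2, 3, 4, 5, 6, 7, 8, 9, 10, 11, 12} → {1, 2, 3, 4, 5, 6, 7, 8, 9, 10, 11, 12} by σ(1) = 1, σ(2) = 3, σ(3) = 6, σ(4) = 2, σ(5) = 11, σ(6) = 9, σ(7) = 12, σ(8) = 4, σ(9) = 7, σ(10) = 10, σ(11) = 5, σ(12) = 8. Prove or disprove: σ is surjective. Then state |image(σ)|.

Every element of the codomain has a preimage: 1 = σ(1), 2 = σ(4), 3 = σ(2), 4 = σ(8), 5 = σ(11), 6 = σ(3), 7 = σ(9), 8 = σ(12), 9 = σ(6), 10 = σ(10), 11 = σ(5), 12 = σ(7).
Thus σ is surjective.
The image of σ is {1, 2, 3, 4, 5, 6, 7, 8, 9, 10, 11, 12}, which has 12 elements.

12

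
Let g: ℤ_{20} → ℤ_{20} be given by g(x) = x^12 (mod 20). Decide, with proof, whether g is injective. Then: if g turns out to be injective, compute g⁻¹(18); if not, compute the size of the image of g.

g(1) = 1^12 = 1.
g(3): Repeated squaring mod 20: 3^1 ≡ 3, 3^2 ≡ 3² = 9, 3^4 ≡ 9² = 81 ≡ 1, 3^8 ≡ 1² = 1. Since 12 = 8 + 4, 3^12 ≡ 1·1: 1·1 = 1. So 3^12 ≡ 1 (mod 20).
So g(1) = g(3) = 1 while 1 ≠ 3, hence g is not injective.
Since g is not injective, we determine |image(g)|. Computing x^12 mod 20 for each x (by repeated squaring, reducing mod 20 at every step), the values g(0), g(1), …, g(19) are: 0, 1, 16, 1, 16, 5, 16, 1, 16, 1, 0, 1, 16, 1, 16, 5, 16, 1, 16, 1.
The distinct values are {0, 1, 5, 16}; there are 4 of them.

4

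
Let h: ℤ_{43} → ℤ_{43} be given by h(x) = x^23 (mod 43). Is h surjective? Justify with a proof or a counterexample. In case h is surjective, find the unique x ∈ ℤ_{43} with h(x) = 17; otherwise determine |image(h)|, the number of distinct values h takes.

24

Since 43 is prime, the nonzero elements of ℤ_{43} form a cyclic group of order 42.
As gcd(23, 42) = 1, raising to the 23rd power is a bijection on this group: if u^23 ≡ v^23 then (uv^{−1})^23 = 1, and the only element of order dividing gcd(23, 42) = 1 is 1, so u = v.
With h(0) = 0 this makes h injective on all of ℤ_{43}, hence bijective (finite equal-size domain and codomain). In particular h is surjective.
Since h is surjective, we find the preimage of 17. The inverse of x ↦ x^23 on (ℤ_{43})^× is x ↦ x^11, because 23·11 = 253 = 6·42 + 1 ≡ 1 (mod 42) and x^{42} = 1 for x ≠ 0 (Fermat). So h⁻¹(17) = 17^11 mod 43.
Repeated squaring mod 43: 17^1 ≡ 17, 17^2 ≡ 17² = 289 ≡ 31, 17^4 ≡ 31² = 961 ≡ 15, 17^8 ≡ 15² = 225 ≡ 10. Since 11 = 8 + 2 + 1, 17^11 ≡ 10·31·17: 10·31 = 310 ≡ 9, then 9·17 = 153 ≡ 24. So 17^11 ≡ 24 (mod 43).
Hence h⁻¹(17) = 24.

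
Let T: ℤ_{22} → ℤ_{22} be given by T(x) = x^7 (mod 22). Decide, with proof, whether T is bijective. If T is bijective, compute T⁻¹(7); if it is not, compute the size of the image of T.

Computing x^7 mod 22 for each x (by repeated squaring, reducing mod 22 at every step), the values T(0), T(1), …, T(21) are: 0, 1, 18, 9, 16, 3, 8, 17, 2, 15, 10, 11, 12, 7, 20, 5, 14, 19, 6, 13, 4, 21.
Every element of ℤ_{22} appears exactly once in this list, so T is a bijection, and in particular bijective.
Since T is bijective, we read off the preimage of 7 from the same table: T(13) = 7, so T⁻¹(7) = 13.

13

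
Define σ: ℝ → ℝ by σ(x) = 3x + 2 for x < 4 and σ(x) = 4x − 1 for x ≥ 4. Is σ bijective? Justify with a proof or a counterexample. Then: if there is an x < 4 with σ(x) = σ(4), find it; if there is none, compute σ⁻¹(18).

19/4

Both pieces are strictly increasing (slopes 3 and 4), so each is injective on its own interval.
The left piece maps (−∞, 4) onto (−∞, 14); the right piece maps [4, ∞) onto [15, ∞).
The images leave a gap (14 has no preimage), so σ is not surjective, hence not bijective.
Because the two images are disjoint, no x < 4 has σ(x) = σ(4), so we compute σ⁻¹(18): 18 lies in [15, ∞), so solve 4x − 1 = 18: x = (18 + 1)/4 = 19/4.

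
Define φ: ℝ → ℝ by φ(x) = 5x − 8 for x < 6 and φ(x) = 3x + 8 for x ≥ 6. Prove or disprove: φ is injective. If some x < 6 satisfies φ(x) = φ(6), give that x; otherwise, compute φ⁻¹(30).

Both pieces are strictly increasing (slopes 5 and 3), so each is injective on its own interval.
The left piece maps (−∞, 6) onto (−∞, 22); the right piece maps [6, ∞) onto [26, ∞).
These images are disjoint, so no value is attained by both pieces. Thus φ is injective.
Because the two images are disjoint, no x < 6 has φ(x) = φ(6), so we compute φ⁻¹(30): 30 lies in [26, ∞), so solve 3x + 8 = 30: x = (30 − 8)/3 = 22/3.

22/3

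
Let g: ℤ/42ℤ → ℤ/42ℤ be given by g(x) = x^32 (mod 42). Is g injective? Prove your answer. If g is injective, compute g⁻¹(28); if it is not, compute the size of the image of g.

g(4): Repeated squaring mod 42: 4^1 ≡ 4, 4^2 ≡ 4² = 16, 4^4 ≡ 16² = 256 ≡ 4, 4^8 ≡ 4² = 16, 4^16 ≡ 16² = 256 ≡ 4, 4^32 ≡ 4² = 16. So 4^32 ≡ 16 (mod 42).
g(10): Repeated squaring mod 42: 10^1 ≡ 10, 10^2 ≡ 10² = 100 ≡ 16, 10^4 ≡ 16² = 256 ≡ 4, 10^8 ≡ 4² = 16, 10^16 ≡ 16² = 256 ≡ 4, 10^32 ≡ 4² = 16. So 10^32 ≡ 16 (mod 42).
So g(4) = g(10) = 16 while 4 ≠ 10, hence g is not injective.
Since g is not injective, we determine |image(g)|. Computing x^32 mod 42 for each x (by repeated squaring, reducing mod 42 at every step), the values g(0), g(1), …, g(41) are: 0, 1, 4, 9, 16, 25, 36, 7, 22, 39, 16, 37, 18, 1, 28, 15, 4, 37, 30, 25, 22, 21, 22, 25, 30, 37, 4, 15, 28, 1, 18, 37, 16, 39, 22, 7, 36, 25, 16, 9, 4, 1.
The distinct values are {0, 1, 4, 7, 9, 15, 16, 18, 21, 22, 25, 28, 30, 36, 37, 39}; there are 16 of them.

16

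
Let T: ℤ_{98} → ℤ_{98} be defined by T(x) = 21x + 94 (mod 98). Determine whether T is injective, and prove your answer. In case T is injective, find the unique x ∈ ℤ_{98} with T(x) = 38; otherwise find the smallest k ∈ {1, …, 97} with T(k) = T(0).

Recall: T is injective when T(x_1) = T(x_2) forces x_1 = x_2.
We have gcd(21, 98) = 7 > 1. Taking x_1 = 0 and x_2 = 14: T(0) = 94 and T(14) = 21·14 + 94 = 388 ≡ 94 (mod 98).
So T(0) = T(14) while 0 ≠ 14, thus T is not injective.
Since T is not injective, we find the least positive k with T(k) = T(0): this means 21k ≡ 0 (mod 98), i.e. 98 ∣ 21k. Since gcd(21, 98) = 7, dividing through by 7 this holds exactly when 14 ∣ 3k, and as gcd(3, 14) = 1, exactly when 14 ∣ k.
The smallest positive such k is 14.

14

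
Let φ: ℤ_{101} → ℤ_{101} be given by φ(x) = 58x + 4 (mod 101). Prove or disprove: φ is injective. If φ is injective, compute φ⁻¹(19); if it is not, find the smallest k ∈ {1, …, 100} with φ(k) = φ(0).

2

If φ(x_1) = φ(x_2), then 58x_1 ≡ 58x_2 (mod 101). Because gcd(58, 101) = 1, we may cancel 58 to get x_1 ≡ x_2 (mod 101).
So φ is injective.
We now compute 58⁻¹ mod 101 explicitly. Euclid's algorithm: 101 = 1·58 + 43, 58 = 1·43 + 15, 43 = 2·15 + 13, 15 = 1·13 + 2, 13 = 6·2 + 1; back-substituting gives 1 = 54·58 − 31·101, so 58⁻¹ ≡ 54 (mod 101).
Since φ is injective, we find φ⁻¹(19): we need 58x ≡ 19 − 4 ≡ 15 (mod 101). Using 58⁻¹ = 54: x ≡ 54·15 = 810 = 8·101 + 2, so x = 2.
Check: φ(2) = 58·2 + 4 = 120 = 1·101 + 19 ≡ 19 (mod 101).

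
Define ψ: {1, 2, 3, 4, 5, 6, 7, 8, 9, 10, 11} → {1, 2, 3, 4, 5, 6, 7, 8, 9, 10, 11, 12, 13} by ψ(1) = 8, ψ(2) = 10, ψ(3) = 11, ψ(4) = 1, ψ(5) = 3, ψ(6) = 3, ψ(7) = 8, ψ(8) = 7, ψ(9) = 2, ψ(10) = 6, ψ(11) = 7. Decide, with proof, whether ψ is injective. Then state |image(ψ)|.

ψ(5) = 3 = ψ(6) with 5 ≠ 6, so ψ is not injective.
The image of ψ is {1, 2, 3, 6, 7, 8, 10, 11}, which has 8 elements.

8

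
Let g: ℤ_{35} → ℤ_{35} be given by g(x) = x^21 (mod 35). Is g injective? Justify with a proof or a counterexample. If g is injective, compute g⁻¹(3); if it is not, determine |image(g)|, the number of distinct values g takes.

15

g(4): Repeated squaring mod 35: 4^1 ≡ 4, 4^2 ≡ 4² = 16, 4^4 ≡ 16² = 256 ≡ 11, 4^8 ≡ 11² = 121 ≡ 16, 4^16 ≡ 16² = 256 ≡ 11. Since 21 = 16 + 4 + 1, 4^21 ≡ 11·11·4: 11·11 = 121 ≡ 16, then 16·4 = 64 ≡ 29. So 4^21 ≡ 29 (mod 35).
g(9): Repeated squaring mod 35: 9^1 ≡ 9, 9^2 ≡ 9² = 81 ≡ 11, 9^4 ≡ 11² = 121 ≡ 16, 9^8 ≡ 16² = 256 ≡ 11, 9^16 ≡ 11² = 121 ≡ 16. Since 21 = 16 + 4 + 1, 9^21 ≡ 16·16·9: 16·16 = 256 ≡ 11, then 11·9 = 99 ≡ 29. So 9^21 ≡ 29 (mod 35).
So g(4) = g(9) = 29 while 4 ≠ 9, so g is not injective.
Since g is not injective, we determine |image(g)|. Computing x^21 mod 35 for each x (by repeated squaring, reducing mod 35 at every step), the values g(0), g(1), …, g(34) are: 0, 1, 22, 13, 29, 20, 6, 7, 8, 29, 20, 1, 27, 13, 14, 15, 1, 27, 8, 34, 20, 21, 22, 8, 34, 15, 6, 27, 28, 29, 15, 6, 22, 13, 34.
The distinct values are {0, 1, 6, 7, 8, 13, 14, 15, 20, 21, 22, 27, 28, 29, 34}; there are 15 of them.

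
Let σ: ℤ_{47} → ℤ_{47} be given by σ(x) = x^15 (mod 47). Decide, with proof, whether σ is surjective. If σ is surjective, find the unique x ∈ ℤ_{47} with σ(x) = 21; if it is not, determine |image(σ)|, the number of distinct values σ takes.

24

Since 47 is prime, the nonzero elements of ℤ_{47} form a cyclic group of order 46.
As gcd(15, 46) = 1, raising to the 15th power is a bijection on this group: if u^15 ≡ v^15 then (uv^{−1})^15 = 1, and the only element of order dividing gcd(15, 46) = 1 is 1, so u = v.
With σ(0) = 0 this makes σ injective on all of ℤ_{47}, hence bijective (finite equal-size domain and codomain). In particular σ is surjective.
Since σ is surjective, we find the preimage of 21. The inverse of x ↦ x^15 on (ℤ_{47})^× is x ↦ x^43, because 15·43 = 645 = 14·46 + 1 ≡ 1 (mod 46) and x^{46} = 1 for x ≠ 0 (Fermat). So σ⁻¹(21) = 21^43 mod 47.
Repeated squaring mod 47: 21^1 ≡ 21, 21^2 ≡ 21² = 441 ≡ 18, 21^4 ≡ 18² = 324 ≡ 42, 21^8 ≡ 42² = 1764 ≡ 25, 21^16 ≡ 25² = 625 ≡ 14, 21^32 ≡ 14² = 196 ≡ 8. Since 43 = 32 + 8 + 2 + 1, 21^43 ≡ 8·25·18·21: 8·25 = 200 ≡ 12, then 12·18 = 216 ≡ 28, then 28·21 = 588 ≡ 24. So 21^43 ≡ 24 (mod 47).
Hence σ⁻¹(21) = 24.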